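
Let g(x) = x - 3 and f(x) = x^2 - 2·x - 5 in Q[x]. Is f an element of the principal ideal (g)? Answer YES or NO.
In Q[x] the ideal (g) consists of all multiples of g, so f ∈ (g) iff g | f, i.e. iff the remainder of f on division by g is 0. Divide f by g (g is monic, so eliminate the leading term of the running remainder at each step):
  leading term x^2: subtract (x)·g(x) = x^2 - 3·x, leaving x - 5
  leading term x: subtract (1)·g(x) = x - 3, leaving -2
The remainder r(x) = -2 ≠ 0 (and deg r < deg g), so g ∤ f, i.e. f ∉ (g).

Final answer: NO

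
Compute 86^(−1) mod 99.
86^(−1) ≡ 38 (mod 99)

Apply the extended Euclidean algorithm to (99, 86), tracking rows (r, s, t) with s·99 + t·86 = r. Each division r_prev = q·r_cur + r_new produces the new row as (previous row) − q·(current row):
  row A: (99, 1, 0)   [1·99 + 0·86 = 99]
  row B: (86, 0, 1)   [0·99 + 1·86 = 86]
  99 = 1·86 + 13   → row C = row A − 1·row B = (13, 1, −1)   [check: 1·99 − 1·86 = 13]
  86 = 6·13 + 8   → row D = row B − 6·row C = (8, −6, 7)   [check: −6·99 + 7·86 = 8]
  13 = 1·8 + 5   → row E = row C − 1·row D = (5, 7, −8)   [check: 7·99 − 8·86 = 5]
  8 = 1·5 + 3   → row F = row D − 1·row E = (3, −13, 15)   [check: −13·99 + 15·86 = 3]
  5 = 1·3 + 2   → row G = row E − 1·row F = (2, 20, −23)   [check: 20·99 − 23·86 = 2]
  3 = 1·2 + 1   → row H = row F − 1·row G = (1, −33, 38)   [check: −33·99 + 38·86 = 1]
  2 = 2·1 + 0   → remainder 0, stop. gcd = 1 (last nonzero row H).
The gcd is 1, so 86 is invertible mod 99. The last nonzero row gives −33·99 + 38·86 = 1, so t = 38. So 86^(−1) ≡ 38 (mod 99). Verify: 86 · 38 = 3268 ≡ 1 (mod 99). ✓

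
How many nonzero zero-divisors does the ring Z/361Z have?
In Z/361Z each nonzero element is either a unit (gcd with 361 is 1) or a zero-divisor (gcd > 1). The number of units is φ(361): factorise 361 = 19^2, so φ(361) = (19^2 − 19^1) = 342 = 342. The nonzero elements number 361 − 1 = 360. Hence the nonzero zero-divisors number 360 − 342 = 18.

Final answer: Z/361Z has 18 nonzero zero-divisors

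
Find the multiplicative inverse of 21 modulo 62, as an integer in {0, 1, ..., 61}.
21^(−1) ≡ 3 (mod 62)

Apply the extended Euclidean algorithm to (62, 21), tracking rows (r, s, t) with s·62 + t·21 = r. Each division r_prev = q·r_cur + r_new produces the new row as (previous row) − q·(current row):
  row A: (62, 1, 0)   [1·62 + 0·21 = 62]
  row B: (21, 0, 1)   [0·62 + 1·21 = 21]
  62 = 2·21 + 20   → row C = row A − 2·row B = (20, 1, −2)   [check: 1·62 − 2·21 = 20]
  21 = 1·20 + 1   → row D = row B − 1·row C = (1, −1, 3)   [check: −1·62 + 3·21 = 1]
  20 = 20·1 + 0   → remainder 0, stop. gcd = 1 (last nonzero row D).
The gcd is 1, so 21 is invertible mod 62. The last nonzero row gives −1·62 + 3·21 = 1, so t = 3. So 21^(−1) ≡ 3 (mod 62). Verify: 21 · 3 = 63 ≡ 1 (mod 62). ✓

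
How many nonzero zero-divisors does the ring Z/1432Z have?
Z/1432Z has 719 nonzero zero-divisors

In Z/1432Z each nonzero element is either a unit (gcd with 1432 is 1) or a zero-divisor (gcd > 1). The number of units is φ(1432): factorise 1432 = 2^3 · 179, so φ(1432) = (2^3 − 2^2) · (179 − 1) = 4 · 178 = 712. The nonzero elements number 1432 − 1 = 1431. Hence the nonzero zero-divisors number 1431 − 712 = 719.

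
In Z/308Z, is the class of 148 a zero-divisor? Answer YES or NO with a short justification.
YES

gcd(148, 308) = 4 > 1, so 148 is not a unit in Z/308Z. In Z/nZ every nonzero non-unit is a zero-divisor: explicitly, take b = 308/gcd = 77 ≠ 0 (mod 308); then 148·77 = 11396 = 37·308, i.e. 148·77 ≡ 0 (mod 308). So 148 is a zero-divisor.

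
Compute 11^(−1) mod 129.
Apply the extended Euclidean algorithm to (129, 11), tracking rows (r, s, t) with s·129 + t·11 = r. Each division r_prev = q·r_cur + r_new produces the new row as (previous row) − q·(current row):
  row A: (129, 1, 0)   [1·129 + 0·11 = 129]
  row B: (11, 0, 1)   [0·129 + 1·11 = 11]
  129 = 11·11 + 8   → row C = row A − 11·row B = (8, 1, −11)   [check: 1·129 − 11·11 = 8]
  11 = 1·8 + 3   → row D = row B − 1·row C = (3, −1, 12)   [check: −1·129 + 12·11 = 3]
  8 = 2·3 + 2   → row E = row C − 2·row D = (2, 3, −35)   [check: 3·129 − 35·11 = 2]
  3 = 1·2 + 1   → row F = row D − 1·row E = (1, −4, 47)   [check: −4·129 + 47·11 = 1]
  2 = 2·1 + 0   → remainder 0, stop. gcd = 1 (last nonzero row F).
The gcd is 1, so 11 is invertible mod 129. The last nonzero row gives −4·129 + 47·11 = 1, so t = 47. So 11^(−1) ≡ 47 (mod 129). Verify: 11 · 47 = 517 ≡ 1 (mod 129). ✓

Final answer: 11^(−1) ≡ 47 (mod 129)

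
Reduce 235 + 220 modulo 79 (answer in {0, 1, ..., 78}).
Reduce the summands first: 235 ≡ 77, 220 ≡ 62 (mod 79), so 235 + 220 ≡ 77 + 62 (mod 79). 77 + 62 = 139; 139 = 1·79 + 60, so (235 + 220) mod 79 = 60.

Final answer: 60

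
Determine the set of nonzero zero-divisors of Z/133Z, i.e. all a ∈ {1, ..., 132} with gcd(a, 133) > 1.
nonzero zero-divisors of Z/133Z = {7, 14, 19, 21, 28, 35, 38, 42, 49, 56, 57, 63, 70, 76, 77, 84, 91, 95, 98, 105, 112, 114, 119, 126}

An element a ∈ Z/133Z (with a ≠ 0) is a zero-divisor iff gcd(a, 133) > 1 (because a is a unit precisely when gcd(a, n) = 1, and in Z/nZ every nonzero, non-unit element is a zero-divisor). Scan a = 1, ..., 132 and keep those with gcd(a, 133) > 1:
  gcd(7, 133) = 7, gcd(14, 133) = 7, gcd(19, 133) = 19, gcd(21, 133) = 7, gcd(28, 133) = 7, gcd(35, 133) = 7, gcd(38, 133) = 19, gcd(42, 133) = 7, gcd(49, 133) = 7, gcd(56, 133) = 7, gcd(57, 133) = 19, gcd(63, 133) = 7, gcd(70, 133) = 7, gcd(76, 133) = 19, gcd(77, 133) = 7, gcd(84, 133) = 7, gcd(91, 133) = 7, gcd(95, 133) = 19, gcd(98, 133) = 7, gcd(105, 133) = 7, gcd(112, 133) = 7, gcd(114, 133) = 19, gcd(119, 133) = 7, gcd(126, 133) = 7.
All other a ∈ {1, ..., 132} have gcd(a, 133) = 1 and are units. So the nonzero zero-divisors are exactly the 24 values of a appearing in this scan.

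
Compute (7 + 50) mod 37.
20

Reduce the summands first: 50 ≡ 13 (mod 37), so 7 + 50 ≡ 7 + 13 (mod 37). 7 + 13 = 20; 20 = 0·37 + 20, so (7 + 50) mod 37 = 20.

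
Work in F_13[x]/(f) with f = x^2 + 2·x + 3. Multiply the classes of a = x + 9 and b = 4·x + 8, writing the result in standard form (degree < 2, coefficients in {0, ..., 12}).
Multiply as integer polynomials: a · b = 4·x^2 + 44·x + 72. Reducing coefficients mod 13: a · b ≡ 4·x^2 + 5·x + 7. Now divide by f(x) = x^2 + 2·x + 3 in F_13[x], eliminating the leading term at each step:
  leading term 4·x^2: subtract (4)·f(x) = 4·x^2 + 8·x + 12, leaving 10·x + 8 (coefficients mod 13)
The degree is now < 2, so this is the remainder. Hence a · b ≡ 10·x + 8 in F_13[x]/(f).

Final answer: a · b ≡ 10·x + 8 (mod f(x))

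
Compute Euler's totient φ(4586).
φ(4586) = 2292

φ is multiplicative, with φ(p^e) = p^e − p^(e−1). Factorise 4586 = 2 · 2293. Then
  φ(4586) = (2 − 1) · (2293 − 1) = 1 · 2292 = 2292.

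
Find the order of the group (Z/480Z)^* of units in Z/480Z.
(Z/480Z)^* consists of the classes a with gcd(a, 480) = 1, so its order is φ(480). φ is multiplicative, with φ(p^e) = p^e − p^(e−1). Factorise 480 = 2^5 · 3 · 5. Then
  φ(480) = (2^5 − 2^4) · (3 − 1) · (5 − 1) = 16 · 2 · 4 = 128.
Thus |(Z/480Z)^*| = 128.

Final answer: |(Z/480Z)^*| = 128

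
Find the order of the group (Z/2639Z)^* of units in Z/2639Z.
(Z/2639Z)^* consists of the classes a with gcd(a, 2639) = 1, so its order is φ(2639). φ is multiplicative, with φ(p^e) = p^e − p^(e−1). Factorise 2639 = 7 · 13 · 29. Then
  φ(2639) = (7 − 1) · (13 − 1) · (29 − 1) = 6 · 12 · 28 = 2016.
Thus |(Z/2639Z)^*| = 2016.

Final answer: |(Z/2639Z)^*| = 2016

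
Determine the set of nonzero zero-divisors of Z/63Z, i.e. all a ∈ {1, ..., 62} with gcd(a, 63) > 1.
nonzero zero-divisors of Z/63Z = {3, 6, 7, 9, 12, 14, 15, 18, 21, 24, 27, 28, 30, 33, 35, 36, 39, 42, 45, 48, 49, 51, 54, 56, 57, 60}

An element a ∈ Z/63Z (with a ≠ 0) is a zero-divisor iff gcd(a, 63) > 1 (because a is a unit precisely when gcd(a, n) = 1, and in Z/nZ every nonzero, non-unit element is a zero-divisor). Scan a = 1, ..., 62 and keep those with gcd(a, 63) > 1:
  gcd(3, 63) = 3, gcd(6, 63) = 3, gcd(7, 63) = 7, gcd(9, 63) = 9, gcd(12, 63) = 3, gcd(14, 63) = 7, gcd(15, 63) = 3, gcd(18, 63) = 9, gcd(21, 63) = 21, gcd(24, 63) = 3, gcd(27, 63) = 9, gcd(28, 63) = 7, gcd(30, 63) = 3, gcd(33, 63) = 3, gcd(35, 63) = 7, gcd(36, 63) = 9, gcd(39, 63) = 3, gcd(42, 63) = 21, gcd(45, 63) = 9, gcd(48, 63) = 3, gcd(49, 63) = 7, gcd(51, 63) = 3, gcd(54, 63) = 9, gcd(56, 63) = 7, gcd(57, 63) = 3, gcd(60, 63) = 3.
All other a ∈ {1, ..., 62} have gcd(a, 63) = 1 and are units. So the nonzero zero-divisors are exactly the 26 values of a appearing in this scan.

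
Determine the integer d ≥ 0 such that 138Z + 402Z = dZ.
In the PID Z, (a, b) is generated by gcd(a, b). Compute gcd(402, 138) with the extended Euclidean algorithm, tracking rows (r, s, t) with s·402 + t·138 = r:
  row A: (402, 1, 0)   [1·402 + 0·138 = 402]
  row B: (138, 0, 1)   [0·402 + 1·138 = 138]
  402 = 2·138 + 126   → row C = row A − 2·row B = (126, 1, −2)   [check: 1·402 − 2·138 = 126]
  138 = 1·126 + 12   → row D = row B − 1·row C = (12, −1, 3)   [check: −1·402 + 3·138 = 12]
  126 = 10·12 + 6   → row E = row C − 10·row D = (6, 11, −32)   [check: 11·402 − 32·138 = 6]
  12 = 2·6 + 0   → remainder 0, stop. gcd = 6 (last nonzero row E).
So gcd(138, 402) = 6, with Bézout identity 11·402 − 32·138 = 6. Containment (⊇): the Bézout identity exhibits 6 as an element of (138, 402), giving (6) ⊆ (138, 402). Containment (⊆): since 6 | 138 and 6 | 402 (138 = 6·23, 402 = 6·67), every Z-linear combination of 138 and 402 is divisible by 6, so (138, 402) ⊆ (6). Therefore (138, 402) = (6), d = 6.

Final answer: (138, 402) = (6); d = 6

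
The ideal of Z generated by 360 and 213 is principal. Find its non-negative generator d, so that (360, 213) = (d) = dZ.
In the PID Z, (a, b) is generated by gcd(a, b). Compute gcd(360, 213) with the extended Euclidean algorithm, tracking rows (r, s, t) with s·360 + t·213 = r:
  row A: (360, 1, 0)   [1·360 + 0·213 = 360]
  row B: (213, 0, 1)   [0·360 + 1·213 = 213]
  360 = 1·213 + 147   → row C = row A − 1·row B = (147, 1, −1)   [check: 1·360 − 1·213 = 147]
  213 = 1·147 + 66   → row D = row B − 1·row C = (66, −1, 2)   [check: −1·360 + 2·213 = 66]
  147 = 2·66 + 15   → row E = row C − 2·row D = (15, 3, −5)   [check: 3·360 − 5·213 = 15]
  66 = 4·15 + 6   → row F = row D − 4·row E = (6, −13, 22)   [check: −13·360 + 22·213 = 6]
  15 = 2·6 + 3   → row G = row E − 2·row F = (3, 29, −49)   [check: 29·360 − 49·213 = 3]
  6 = 2·3 + 0   → remainder 0, stop. gcd = 3 (last nonzero row G).
So gcd(360, 213) = 3, with Bézout identity 29·360 − 49·213 = 3. Containment (⊇): the Bézout identity exhibits 3 as an element of (360, 213), giving (3) ⊆ (360, 213). Containment (⊆): since 3 | 360 and 3 | 213 (360 = 3·120, 213 = 3·71), every Z-linear combination of 360 and 213 is divisible by 3, so (360, 213) ⊆ (3). Therefore (360, 213) = (3), d = 3.

Final answer: (360, 213) = (3); d = 3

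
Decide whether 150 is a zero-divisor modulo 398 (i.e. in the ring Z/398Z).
gcd(150, 398) = 2 > 1, so 150 is not a unit in Z/398Z. In Z/nZ every nonzero non-unit is a zero-divisor: explicitly, take b = 398/gcd = 199 ≠ 0 (mod 398); then 150·199 = 29850 = 75·398, i.e. 150·199 ≡ 0 (mod 398). So 150 is a zero-divisor.

Final answer: YES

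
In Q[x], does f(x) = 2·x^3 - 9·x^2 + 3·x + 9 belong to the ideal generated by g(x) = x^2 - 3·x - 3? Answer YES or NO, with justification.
YES

In Q[x] the ideal (g) consists of all multiples of g, so f ∈ (g) iff g | f, i.e. iff the remainder of f on division by g is 0. Divide f by g (g is monic, so eliminate the leading term of the running remainder at each step):
  leading term 2·x^3: subtract (2·x)·g(x) = 2·x^3 - 6·x^2 - 6·x, leaving -3·x^2 + 9·x + 9
  leading term -3·x^2: subtract (-3)·g(x) = -3·x^2 + 9·x + 9, leaving 0
The remainder is 0, so f(x) = g(x) · h(x) with h(x) = 2·x - 3. Hence g | f, i.e. f ∈ (g).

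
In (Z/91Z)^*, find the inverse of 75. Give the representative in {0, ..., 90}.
75^(−1) ≡ 17 (mod 91)

Apply the extended Euclidean algorithm to (91, 75), tracking rows (r, s, t) with s·91 + t·75 = r. Each division r_prev = q·r_cur + r_new produces the new row as (previous row) − q·(current row):
  row A: (91, 1, 0)   [1·91 + 0·75 = 91]
  row B: (75, 0, 1)   [0·91 + 1·75 = 75]
  91 = 1·75 + 16   → row C = row A − 1·row B = (16, 1, −1)   [check: 1·91 − 1·75 = 16]
  75 = 4·16 + 11   → row D = row B − 4·row C = (11, −4, 5)   [check: −4·91 + 5·75 = 11]
  16 = 1·11 + 5   → row E = row C − 1·row D = (5, 5, −6)   [check: 5·91 − 6·75 = 5]
  11 = 2·5 + 1   → row F = row D − 2·row E = (1, −14, 17)   [check: −14·91 + 17·75 = 1]
  5 = 5·1 + 0   → remainder 0, stop. gcd = 1 (last nonzero row F).
The gcd is 1, so 75 is invertible mod 91. The last nonzero row gives −14·91 + 17·75 = 1, so t = 17. So 75^(−1) ≡ 17 (mod 91). Verify: 75 · 17 = 1275 ≡ 1 (mod 91). ✓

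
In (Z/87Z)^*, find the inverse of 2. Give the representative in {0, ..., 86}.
2^(−1) ≡ 44 (mod 87)

Apply the extended Euclidean algorithm to (87, 2), tracking rows (r, s, t) with s·87 + t·2 = r. Each division r_prev = q·r_cur + r_new produces the new row as (previous row) − q·(current row):
  row A: (87, 1, 0)   [1·87 + 0·2 = 87]
  row B: (2, 0, 1)   [0·87 + 1·2 = 2]
  87 = 43·2 + 1   → row C = row A − 43·row B = (1, 1, −43)   [check: 1·87 − 43·2 = 1]
  2 = 2·1 + 0   → remainder 0, stop. gcd = 1 (last nonzero row C).
The gcd is 1, so 2 is invertible mod 87. The last nonzero row gives 1·87 − 43·2 = 1, so t = −43. So 2^(−1) ≡ −43 ≡ 44 (mod 87). Verify: 2 · 44 = 88 ≡ 1 (mod 87). ✓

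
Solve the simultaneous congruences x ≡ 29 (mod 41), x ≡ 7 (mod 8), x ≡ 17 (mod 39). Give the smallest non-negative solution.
x ≡ 12575 (mod 12792); the representative in [0, 12792) is 12575

The moduli 41, 8, 39 are pairwise coprime, so by the CRT there is a unique solution mod 41·8·39 = 12792.
Solve by successive substitution. Start with x ≡ 29 (mod 41).
  Combine with x ≡ 7 (mod 8): write x = 29 + 41·t and require 29 + 41·t ≡ 7 (mod 8), i.e. 41·t ≡ 7 − 29 ≡ 2 (mod 8). Since 41^(−1) ≡ 1 (mod 8) (41 ≡ 1 (mod 8)), t ≡ 1·2 ≡ 2 (mod 8). So x ≡ 29 + 41·2 = 111 (mod 328).
  Combine with x ≡ 17 (mod 39): write x = 111 + 328·t and require 111 + 328·t ≡ 17 (mod 39), i.e. 328·t ≡ 17 − 111 ≡ 23 (mod 39). Since 328^(−1) ≡ 22 (mod 39) (328 ≡ 16 (mod 39)), t ≡ 22·23 ≡ 38 (mod 39). So x ≡ 111 + 328·38 = 12575 (mod 12792).
Unique solution in [0, 12792): x = 12575.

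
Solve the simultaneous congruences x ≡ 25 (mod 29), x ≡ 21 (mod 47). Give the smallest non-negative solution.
The moduli 29, 47 are pairwise coprime, so by the CRT there is a unique solution mod 29·47 = 1363.
Solve by successive substitution. Start with x ≡ 25 (mod 29).
  Combine with x ≡ 21 (mod 47): write x = 25 + 29·t and require 25 + 29·t ≡ 21 (mod 47), i.e. 29·t ≡ 21 − 25 ≡ 43 (mod 47). Since 29^(−1) ≡ 13 (mod 47), t ≡ 13·43 ≡ 42 (mod 47). So x ≡ 25 + 29·42 = 1243 (mod 1363).
Unique solution in [0, 1363): x = 1243.

Final answer: x ≡ 1243 (mod 1363); the representative in [0, 1363) is 1243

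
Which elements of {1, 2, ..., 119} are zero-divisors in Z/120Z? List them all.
nonzero zero-divisors of Z/120Z = {2, 3, 4, 5, 6, 8, 9, 10, 12, 14, 15, 16, 18, 20, 21, 22, 24, 25, 26, 27, 28, 30, 32, 33, 34, 35, 36, 38, 39, 40, 42, 44, 45, 46, 48, 50, 51, 52, 54, 55, 56, 57, 58, 60, 62, 63, 64, 65, 66, 68, 69, 70, 72, 74, 75, 76, 78, 80, 81, 82, 84, 85, 86, 87, 88, 90, 92, 93, 94, 95, 96, 98, 99, 100, 102, 104, 105, 106, 108, 110, 111, 112, 114, 115, 116, 117, 118}

An element a ∈ Z/120Z (with a ≠ 0) is a zero-divisor iff gcd(a, 120) > 1 (because a is a unit precisely when gcd(a, n) = 1, and in Z/nZ every nonzero, non-unit element is a zero-divisor). Scan a = 1, ..., 119 and keep those with gcd(a, 120) > 1:
  gcd(2, 120) = 2, gcd(3, 120) = 3, gcd(4, 120) = 4, gcd(5, 120) = 5, gcd(6, 120) = 6, gcd(8, 120) = 8, gcd(9, 120) = 3, gcd(10, 120) = 10, gcd(12, 120) = 12, gcd(14, 120) = 2, gcd(15, 120) = 15, gcd(16, 120) = 8, gcd(18, 120) = 6, gcd(20, 120) = 20, gcd(21, 120) = 3, gcd(22, 120) = 2, gcd(24, 120) = 24, gcd(25, 120) = 5, gcd(26, 120) = 2, gcd(27, 120) = 3, gcd(28, 120) = 4, gcd(30, 120) = 30, gcd(32, 120) = 8, gcd(33, 120) = 3, gcd(34, 120) = 2, gcd(35, 120) = 5, gcd(36, 120) = 12, gcd(38, 120) = 2, gcd(39, 120) = 3, gcd(40, 120) = 40, gcd(42, 120) = 6, gcd(44, 120) = 4, gcd(45, 120) = 15, gcd(46, 120) = 2, gcd(48, 120) = 24, gcd(50, 120) = 10, gcd(51, 120) = 3, gcd(52, 120) = 4, gcd(54, 120) = 6, gcd(55, 120) = 5, gcd(56, 120) = 8, gcd(57, 120) = 3, gcd(58, 120) = 2, gcd(60, 120) = 60, gcd(62, 120) = 2, gcd(63, 120) = 3, gcd(64, 120) = 8, gcd(65, 120) = 5, gcd(66, 120) = 6, gcd(68, 120) = 4, gcd(69, 120) = 3, gcd(70, 120) = 10, gcd(72, 120) = 24, gcd(74, 120) = 2, gcd(75, 120) = 15, gcd(76, 120) = 4, gcd(78, 120) = 6, gcd(80, 120) = 40, gcd(81, 120) = 3, gcd(82, 120) = 2, gcd(84, 120) = 12, gcd(85, 120) = 5, gcd(86, 120) = 2, gcd(87, 120) = 3, gcd(88, 120) = 8, gcd(90, 120) = 30, gcd(92, 120) = 4, gcd(93, 120) = 3, gcd(94, 120) = 2, gcd(95, 120) = 5, gcd(96, 120) = 24, gcd(98, 120) = 2, gcd(99, 120) = 3, gcd(100, 120) = 20, gcd(102, 120) = 6, gcd(104, 120) = 8, gcd(105, 120) = 15, gcd(106, 120) = 2, gcd(108, 120) = 12, gcd(110, 120) = 10, gcd(111, 120) = 3, gcd(112, 120) = 8, gcd(114, 120) = 6, gcd(115, 120) = 5, gcd(116, 120) = 4, gcd(117, 120) = 3, gcd(118, 120) = 2.
All other a ∈ {1, ..., 119} have gcd(a, 120) = 1 and are units. So the nonzero zero-divisors are exactly the 87 values of a appearing in this scan.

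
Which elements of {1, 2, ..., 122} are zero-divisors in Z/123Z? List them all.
An element a ∈ Z/123Z (with a ≠ 0) is a zero-divisor iff gcd(a, 123) > 1 (because a is a unit precisely when gcd(a, n) = 1, and in Z/nZ every nonzero, non-unit element is a zero-divisor). Scan a = 1, ..., 122 and keep those with gcd(a, 123) > 1:
  gcd(3, 123) = 3, gcd(6, 123) = 3, gcd(9, 123) = 3, gcd(12, 123) = 3, gcd(15, 123) = 3, gcd(18, 123) = 3, gcd(21, 123) = 3, gcd(24, 123) = 3, gcd(27, 123) = 3, gcd(30, 123) = 3, gcd(33, 123) = 3, gcd(36, 123) = 3, gcd(39, 123) = 3, gcd(41, 123) = 41, gcd(42, 123) = 3, gcd(45, 123) = 3, gcd(48, 123) = 3, gcd(51, 123) = 3, gcd(54, 123) = 3, gcd(57, 123) = 3, gcd(60, 123) = 3, gcd(63, 123) = 3, gcd(66, 123) = 3, gcd(69, 123) = 3, gcd(72, 123) = 3, gcd(75, 123) = 3, gcd(78, 123) = 3, gcd(81, 123) = 3, gcd(82, 123) = 41, gcd(84, 123) = 3, gcd(87, 123) = 3, gcd(90, 123) = 3, gcd(93, 123) = 3, gcd(96, 123) = 3, gcd(99, 123) = 3, gcd(102, 123) = 3, gcd(105, 123) = 3, gcd(108, 123) = 3, gcd(111, 123) = 3, gcd(114, 123) = 3, gcd(117, 123) = 3, gcd(120, 123) = 3.
All other a ∈ {1, ..., 122} have gcd(a, 123) = 1 and are units. So the nonzero zero-divisors are exactly the 42 values of a appearing in this scan.

Final answer: nonzero zero-divisors of Z/123Z = {3, 6, 9, 12, 15, 18, 21, 24, 27, 30, 33, 36, 39, 41, 42, 45, 48, 51, 54, 57, 60, 63, 66, 69, 72, 75, 78, 81, 82, 84, 87, 90, 93, 96, 99, 102, 105, 108, 111, 114, 117, 120}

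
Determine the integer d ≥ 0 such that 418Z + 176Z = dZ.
(418, 176) = (22); d = 22

In the PID Z, (a, b) is generated by gcd(a, b). Compute gcd(418, 176) with the extended Euclidean algorithm, tracking rows (r, s, t) with s·418 + t·176 = r:
  row A: (418, 1, 0)   [1·418 + 0·176 = 418]
  row B: (176, 0, 1)   [0·418 + 1·176 = 176]
  418 = 2·176 + 66   → row C = row A − 2·row B = (66, 1, −2)   [check: 1·418 − 2·176 = 66]
  176 = 2·66 + 44   → row D = row B − 2·row C = (44, −2, 5)   [check: −2·418 + 5·176 = 44]
  66 = 1·44 + 22   → row E = row C − 1·row D = (22, 3, −7)   [check: 3·418 − 7·176 = 22]
  44 = 2·22 + 0   → remainder 0, stop. gcd = 22 (last nonzero row E).
So gcd(418, 176) = 22, with Bézout identity 3·418 − 7·176 = 22. Containment (⊇): the Bézout identity exhibits 22 as an element of (418, 176), giving (22) ⊆ (418, 176). Containment (⊆): since 22 | 418 and 22 | 176 (418 = 22·19, 176 = 22·8), every Z-linear combination of 418 and 176 is divisible by 22, so (418, 176) ⊆ (22). Therefore (418, 176) = (22), d = 22.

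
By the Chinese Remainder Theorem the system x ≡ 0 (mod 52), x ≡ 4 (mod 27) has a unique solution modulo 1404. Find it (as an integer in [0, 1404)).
The moduli 52, 27 are pairwise coprime, so by the CRT there is a unique solution mod 52·27 = 1404.
Solve by successive substitution. Start with x ≡ 0 (mod 52).
  Combine with x ≡ 4 (mod 27): write x = 52·t and require 52·t ≡ 4 (mod 27). Since 52^(−1) ≡ 13 (mod 27) (52 ≡ 25 (mod 27)), t ≡ 13·4 ≡ 25 (mod 27). So x ≡ 52·25 = 1300 (mod 1404).
Unique solution in [0, 1404): x = 1300.

Final answer: x ≡ 1300 (mod 1404); the representative in [0, 1404) is 1300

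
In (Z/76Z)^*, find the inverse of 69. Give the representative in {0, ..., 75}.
Apply the extended Euclidean algorithm to (76, 69), tracking rows (r, s, t) with s·76 + t·69 = r. Each division r_prev = q·r_cur + r_new produces the new row as (previous row) − q·(current row):
  row A: (76, 1, 0)   [1·76 + 0·69 = 76]
  row B: (69, 0, 1)   [0·76 + 1·69 = 69]
  76 = 1·69 + 7   → row C = row A − 1·row B = (7, 1, −1)   [check: 1·76 − 1·69 = 7]
  69 = 9·7 + 6   → row D = row B − 9·row C = (6, −9, 10)   [check: −9·76 + 10·69 = 6]
  7 = 1·6 + 1   → row E = row C − 1·row D = (1, 10, −11)   [check: 10·76 − 11·69 = 1]
  6 = 6·1 + 0   → remainder 0, stop. gcd = 1 (last nonzero row E).
The gcd is 1, so 69 is invertible mod 76. The last nonzero row gives 10·76 − 11·69 = 1, so t = −11. So 69^(−1) ≡ −11 ≡ 65 (mod 76). Verify: 69 · 65 = 4485 ≡ 1 (mod 76). ✓

Final answer: 69^(−1) ≡ 65 (mod 76)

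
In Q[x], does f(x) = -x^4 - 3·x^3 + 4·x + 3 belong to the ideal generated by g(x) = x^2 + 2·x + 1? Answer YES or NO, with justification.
NO

In Q[x] the ideal (g) consists of all multiples of g, so f ∈ (g) iff g | f, i.e. iff the remainder of f on division by g is 0. Divide f by g (g is monic, so eliminate the leading term of the running remainder at each step):
  leading term -x^4: subtract (-x^2)·g(x) = -x^4 - 2·x^3 - x^2, leaving -x^3 + x^2 + 4·x + 3
  leading term -x^3: subtract (-x)·g(x) = -x^3 - 2·x^2 - x, leaving 3·x^2 + 5·x + 3
  leading term 3·x^2: subtract (3)·g(x) = 3·x^2 + 6·x + 3, leaving -x
The remainder r(x) = -x ≠ 0 (and deg r < deg g), so g ∤ f, i.e. f ∉ (g).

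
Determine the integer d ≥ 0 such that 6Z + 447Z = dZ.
(6, 447) = (3); d = 3

In the PID Z, (a, b) is generated by gcd(a, b). Compute gcd(447, 6) with the extended Euclidean algorithm, tracking rows (r, s, t) with s·447 + t·6 = r:
  row A: (447, 1, 0)   [1·447 + 0·6 = 447]
  row B: (6, 0, 1)   [0·447 + 1·6 = 6]
  447 = 74·6 + 3   → row C = row A − 74·row B = (3, 1, −74)   [check: 1·447 − 74·6 = 3]
  6 = 2·3 + 0   → remainder 0, stop. gcd = 3 (last nonzero row C).
So gcd(6, 447) = 3, with Bézout identity 1·447 − 74·6 = 3. Containment (⊇): the Bézout identity exhibits 3 as an element of (6, 447), giving (3) ⊆ (6, 447). Containment (⊆): since 3 | 6 and 3 | 447 (6 = 3·2, 447 = 3·149), every Z-linear combination of 6 and 447 is divisible by 3, so (6, 447) ⊆ (3). Therefore (6, 447) = (3), d = 3.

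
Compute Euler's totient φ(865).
φ(865) = 688

φ is multiplicative, with φ(p^e) = p^e − p^(e−1). Factorise 865 = 5 · 173. Then
  φ(865) = (5 − 1) · (173 − 1) = 4 · 172 = 688.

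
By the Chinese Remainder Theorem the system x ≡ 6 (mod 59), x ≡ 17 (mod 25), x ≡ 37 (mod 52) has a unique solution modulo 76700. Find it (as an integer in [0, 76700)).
x ≡ 48917 (mod 76700); the representative in [0, 76700) is 48917

The moduli 59, 25, 52 are pairwise coprime, so by the CRT there is a unique solution mod 59·25·52 = 76700.
Solve by successive substitution. Start with x ≡ 6 (mod 59).
  Combine with x ≡ 17 (mod 25): write x = 6 + 59·t and require 6 + 59·t ≡ 17 (mod 25), i.e. 59·t ≡ 17 − 6 ≡ 11 (mod 25). Since 59^(−1) ≡ 14 (mod 25) (59 ≡ 9 (mod 25)), t ≡ 14·11 ≡ 4 (mod 25). So x ≡ 6 + 59·4 = 242 (mod 1475).
  Combine with x ≡ 37 (mod 52): write x = 242 + 1475·t and require 242 + 1475·t ≡ 37 (mod 52), i.e. 1475·t ≡ 37 − 242 ≡ 3 (mod 52). Since 1475^(−1) ≡ 11 (mod 52) (1475 ≡ 19 (mod 52)), t ≡ 11·3 ≡ 33 (mod 52). So x ≡ 242 + 1475·33 = 48917 (mod 76700).
Unique solution in [0, 76700): x = 48917.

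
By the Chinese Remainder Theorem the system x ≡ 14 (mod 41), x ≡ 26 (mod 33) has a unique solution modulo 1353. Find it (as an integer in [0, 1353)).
x ≡ 752 (mod 1353); the representative in [0, 1353) is 752

The moduli 41, 33 are pairwise coprime, so by the CRT there is a unique solution mod 41·33 = 1353.
Solve by successive substitution. Start with x ≡ 14 (mod 41).
  Combine with x ≡ 26 (mod 33): write x = 14 + 41·t and require 14 + 41·t ≡ 26 (mod 33), i.e. 41·t ≡ 26 − 14 ≡ 12 (mod 33). Since 41^(−1) ≡ 29 (mod 33) (41 ≡ 8 (mod 33)), t ≡ 29·12 ≡ 18 (mod 33). So x ≡ 14 + 41·18 = 752 (mod 1353).
Unique solution in [0, 1353): x = 752.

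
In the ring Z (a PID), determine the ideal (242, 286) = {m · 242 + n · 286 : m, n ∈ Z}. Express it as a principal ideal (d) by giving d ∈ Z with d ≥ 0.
In the PID Z, (a, b) is generated by gcd(a, b). Compute gcd(286, 242) with the extended Euclidean algorithm, tracking rows (r, s, t) with s·286 + t·242 = r:
  row A: (286, 1, 0)   [1·286 + 0·242 = 286]
  row B: (242, 0, 1)   [0·286 + 1·242 = 242]
  286 = 1·242 + 44   → row C = row A − 1·row B = (44, 1, −1)   [check: 1·286 − 1·242 = 44]
  242 = 5·44 + 22   → row D = row B − 5·row C = (22, −5, 6)   [check: −5·286 + 6·242 = 22]
  44 = 2·22 + 0   → remainder 0, stop. gcd = 22 (last nonzero row D).
So gcd(242, 286) = 22, with Bézout identity −5·286 + 6·242 = 22. Containment (⊇): the Bézout identity exhibits 22 as an element of (242, 286), giving (22) ⊆ (242, 286). Containment (⊆): since 22 | 242 and 22 | 286 (242 = 22·11, 286 = 22·13), every Z-linear combination of 242 and 286 is divisible by 22, so (242, 286) ⊆ (22). Therefore (242, 286) = (22), d = 22.

Final answer: (242, 286) = (22); d = 22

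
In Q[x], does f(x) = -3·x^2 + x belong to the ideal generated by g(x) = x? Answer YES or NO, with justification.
In Q[x] the ideal (g) consists of all multiples of g, so f ∈ (g) iff g | f, i.e. iff the remainder of f on division by g is 0. Divide f by g (g is monic, so eliminate the leading term of the running remainder at each step):
  leading term -3·x^2: subtract (-3·x)·g(x) = -3·x^2, leaving x
  leading term x: subtract (1)·g(x) = x, leaving 0
The remainder is 0, so f(x) = g(x) · h(x) with h(x) = 1 - 3·x. Hence g | f, i.e. f ∈ (g).

Final answer: YES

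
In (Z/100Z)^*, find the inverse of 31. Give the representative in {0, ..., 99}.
31^(−1) ≡ 71 (mod 100)

Apply the extended Euclidean algorithm to (100, 31), tracking rows (r, s, t) with s·100 + t·31 = r. Each division r_prev = q·r_cur + r_new produces the new row as (previous row) − q·(current row):
  row A: (100, 1, 0)   [1·100 + 0·31 = 100]
  row B: (31, 0, 1)   [0·100 + 1·31 = 31]
  100 = 3·31 + 7   → row C = row A − 3·row B = (7, 1, −3)   [check: 1·100 − 3·31 = 7]
  31 = 4·7 + 3   → row D = row B − 4·row C = (3, −4, 13)   [check: −4·100 + 13·31 = 3]
  7 = 2·3 + 1   → row E = row C − 2·row D = (1, 9, −29)   [check: 9·100 − 29·31 = 1]
  3 = 3·1 + 0   → remainder 0, stop. gcd = 1 (last nonzero row E).
The gcd is 1, so 31 is invertible mod 100. The last nonzero row gives 9·100 − 29·31 = 1, so t = −29. So 31^(−1) ≡ −29 ≡ 71 (mod 100). Verify: 31 · 71 = 2201 ≡ 1 (mod 100). ✓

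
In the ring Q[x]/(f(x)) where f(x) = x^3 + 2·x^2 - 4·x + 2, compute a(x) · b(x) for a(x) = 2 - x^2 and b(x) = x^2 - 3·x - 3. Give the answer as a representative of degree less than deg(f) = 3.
a · b ≡ -9·x^2 + 16·x - 16 (mod f(x))

First multiply in Q[x] without reducing: a · b = -x^4 + 3·x^3 + 5·x^2 - 6·x - 6. Now divide by f(x) = x^3 + 2·x^2 - 4·x + 2, eliminating the leading term at each step:
  leading term -x^4: subtract (-x)·f(x) = -x^4 - 2·x^3 + 4·x^2 - 2·x, leaving 5·x^3 + x^2 - 4·x - 6
  leading term 5·x^3: subtract (5)·f(x) = 5·x^3 + 10·x^2 - 20·x + 10, leaving -9·x^2 + 16·x - 16
The degree is now < 3, so this is the remainder. Hence a · b ≡ -9·x^2 + 16·x - 16 in Q[x]/(f).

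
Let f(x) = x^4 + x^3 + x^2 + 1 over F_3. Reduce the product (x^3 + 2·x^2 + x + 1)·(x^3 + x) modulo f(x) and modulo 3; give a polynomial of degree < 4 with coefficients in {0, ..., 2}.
Multiply as integer polynomials: a · b = x^6 + 2·x^5 + 2·x^4 + 3·x^3 + x^2 + x. Reducing coefficients mod 3: a · b ≡ x^6 + 2·x^5 + 2·x^4 + x^2 + x. Now divide by f(x) = x^4 + x^3 + x^2 + 1 in F_3[x], eliminating the leading term at each step:
  leading term x^6: subtract (x^2)·f(x) = x^6 + x^5 + x^4 + x^2, leaving x^5 + x^4 + x (coefficients mod 3)
  leading term x^5: subtract (x)·f(x) = x^5 + x^4 + x^3 + x, leaving 2·x^3 (coefficients mod 3)
The degree is now < 4, so this is the remainder. Hence a · b ≡ 2·x^3 in F_3[x]/(f).

Final answer: a · b ≡ 2·x^3 (mod f(x))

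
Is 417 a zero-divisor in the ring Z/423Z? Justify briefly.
YES

gcd(417, 423) = 3 > 1, so 417 is not a unit in Z/423Z. In Z/nZ every nonzero non-unit is a zero-divisor: explicitly, take b = 423/gcd = 141 ≠ 0 (mod 423); then 417·141 = 58797 = 139·423, i.e. 417·141 ≡ 0 (mod 423). So 417 is a zero-divisor.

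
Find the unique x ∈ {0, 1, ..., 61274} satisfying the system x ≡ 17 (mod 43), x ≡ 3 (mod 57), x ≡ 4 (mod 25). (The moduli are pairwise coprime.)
x ≡ 46629 (mod 61275); the representative in [0, 61275) is 46629

The moduli 43, 57, 25 are pairwise coprime, so by the CRT there is a unique solution mod 43·57·25 = 61275.
Solve by successive substitution. Start with x ≡ 17 (mod 43).
  Combine with x ≡ 3 (mod 57): write x = 17 + 43·t and require 17 + 43·t ≡ 3 (mod 57), i.e. 43·t ≡ 3 − 17 ≡ 43 (mod 57). Since 43^(−1) ≡ 4 (mod 57), t ≡ 4·43 ≡ 1 (mod 57). So x ≡ 17 + 43·1 = 60 (mod 2451).
  Combine with x ≡ 4 (mod 25): write x = 60 + 2451·t and require 60 + 2451·t ≡ 4 (mod 25), i.e. 2451·t ≡ 4 − 60 ≡ 19 (mod 25). Since 2451^(−1) ≡ 1 (mod 25) (2451 ≡ 1 (mod 25)), t ≡ 1·19 ≡ 19 (mod 25). So x ≡ 60 + 2451·19 = 46629 (mod 61275).
Unique solution in [0, 61275): x = 46629.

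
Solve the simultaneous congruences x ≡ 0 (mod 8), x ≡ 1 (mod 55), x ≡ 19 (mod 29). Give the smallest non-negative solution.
x ≡ 4456 (mod 12760); the representative in [0, 12760) is 4456

The moduli 8, 55, 29 are pairwise coprime, so by the CRT there is a unique solution mod 8·55·29 = 12760.
Solve by successive substitution. Start with x ≡ 0 (mod 8).
  Combine with x ≡ 1 (mod 55): write x = 8·t and require 8·t ≡ 1 (mod 55). Since 8^(−1) ≡ 7 (mod 55), t ≡ 7·1 ≡ 7 (mod 55). So x ≡ 8·7 = 56 (mod 440).
  Combine with x ≡ 19 (mod 29): write x = 56 + 440·t and require 56 + 440·t ≡ 19 (mod 29), i.e. 440·t ≡ 19 − 56 ≡ 21 (mod 29). Since 440^(−1) ≡ 6 (mod 29) (440 ≡ 5 (mod 29)), t ≡ 6·21 ≡ 10 (mod 29). So x ≡ 56 + 440·10 = 4456 (mod 12760).
Unique solution in [0, 12760): x = 4456.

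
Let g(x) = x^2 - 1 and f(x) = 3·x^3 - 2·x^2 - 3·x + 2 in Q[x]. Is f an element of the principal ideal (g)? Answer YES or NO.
YES

In Q[x] the ideal (g) consists of all multiples of g, so f ∈ (g) iff g | f, i.e. iff the remainder of f on division by g is 0. Divide f by g (g is monic, so eliminate the leading term of the running remainder at each step):
  leading term 3·x^3: subtract (3·x)·g(x) = 3·x^3 - 3·x, leaving 2 - 2·x^2
  leading term -2·x^2: subtract (-2)·g(x) = 2 - 2·x^2, leaving 0
The remainder is 0, so f(x) = g(x) · h(x) with h(x) = 3·x - 2. Hence g | f, i.e. f ∈ (g).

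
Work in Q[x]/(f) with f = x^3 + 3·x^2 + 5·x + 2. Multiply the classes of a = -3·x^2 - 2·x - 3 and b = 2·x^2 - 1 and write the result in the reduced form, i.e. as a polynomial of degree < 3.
a · b ≡ -15·x^2 - 56·x - 25 (mod f(x))

First multiply in Q[x] without reducing: a · b = -6·x^4 - 4·x^3 - 3·x^2 + 2·x + 3. Now divide by f(x) = x^3 + 3·x^2 + 5·x + 2, eliminating the leading term at each step:
  leading term -6·x^4: subtract (-6·x)·f(x) = -6·x^4 - 18·x^3 - 30·x^2 - 12·x, leaving 14·x^3 + 27·x^2 + 14·x + 3
  leading term 14·x^3: subtract (14)·f(x) = 14·x^3 + 42·x^2 + 70·x + 28, leaving -15·x^2 - 56·x - 25
The degree is now < 3, so this is the remainder. Hence a · b ≡ -15·x^2 - 56·x - 25 in Q[x]/(f).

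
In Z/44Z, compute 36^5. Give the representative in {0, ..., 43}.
Use repeated squaring. Binary(5) = 101. Walk through the bits of the exponent 5 left-to-right: at each bit after the leading one, square the running value, then multiply by 36 if the bit is 1 (always reducing mod 44):
  bit 1 = 1 (leading): start with 36.
  bit 2 = 0: square 36^2 = 1296 ≡ 20 (mod 44).
  bit 3 = 1: square 20^2 = 400 ≡ 4; bit is 1, so multiply 4·36 = 144 ≡ 12 (mod 44).
Final value: 36^5 ≡ 12 (mod 44).

Final answer: 12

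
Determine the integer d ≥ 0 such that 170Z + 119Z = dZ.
In the PID Z, (a, b) is generated by gcd(a, b). Compute gcd(170, 119) with the extended Euclidean algorithm, tracking rows (r, s, t) with s·170 + t·119 = r:
  row A: (170, 1, 0)   [1·170 + 0·119 = 170]
  row B: (119, 0, 1)   [0·170 + 1·119 = 119]
  170 = 1·119 + 51   → row C = row A − 1·row B = (51, 1, −1)   [check: 1·170 − 1·119 = 51]
  119 = 2·51 + 17   → row D = row B − 2·row C = (17, −2, 3)   [check: −2·170 + 3·119 = 17]
  51 = 3·17 + 0   → remainder 0, stop. gcd = 17 (last nonzero row D).
So gcd(170, 119) = 17, with Bézout identity −2·170 + 3·119 = 17. Containment (⊇): the Bézout identity exhibits 17 as an element of (170, 119), giving (17) ⊆ (170, 119). Containment (⊆): since 17 | 170 and 17 | 119 (170 = 17·10, 119 = 17·7), every Z-linear combination of 170 and 119 is divisible by 17, so (170, 119) ⊆ (17). Therefore (170, 119) = (17), d = 17.

Final answer: (170, 119) = (17); d = 17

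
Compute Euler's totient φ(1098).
φ is multiplicative, with φ(p^e) = p^e − p^(e−1). Factorise 1098 = 2 · 3^2 · 61. Then
  φ(1098) = (2 − 1) · (3^2 − 3^1) · (61 − 1) = 1 · 6 · 60 = 360.

Final answer: φ(1098) = 360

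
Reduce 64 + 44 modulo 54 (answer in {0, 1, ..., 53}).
0

Reduce the summands first: 64 ≡ 10 (mod 54), so 64 + 44 ≡ 10 + 44 (mod 54). 10 + 44 = 54; 54 = 1·54 + 0, so (64 + 44) mod 54 = 0.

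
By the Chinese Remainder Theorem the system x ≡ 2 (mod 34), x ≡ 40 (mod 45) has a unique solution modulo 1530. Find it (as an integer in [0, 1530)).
x ≡ 580 (mod 1530); the representative in [0, 1530) is 580

The moduli 34, 45 are pairwise coprime, so by the CRT there is a unique solution mod 34·45 = 1530.
Solve by successive substitution. Start with x ≡ 2 (mod 34).
  Combine with x ≡ 40 (mod 45): write x = 2 + 34·t and require 2 + 34·t ≡ 40 (mod 45), i.e. 34·t ≡ 40 − 2 ≡ 38 (mod 45). Since 34^(−1) ≡ 4 (mod 45), t ≡ 4·38 ≡ 17 (mod 45). So x ≡ 2 + 34·17 = 580 (mod 1530).
Unique solution in [0, 1530): x = 580.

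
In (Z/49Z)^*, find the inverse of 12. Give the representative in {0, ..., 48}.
12^(−1) ≡ 45 (mod 49)

Apply the extended Euclidean algorithm to (49, 12), tracking rows (r, s, t) with s·49 + t·12 = r. Each division r_prev = q·r_cur + r_new produces the new row as (previous row) − q·(current row):
  row A: (49, 1, 0)   [1·49 + 0·12 = 49]
  row B: (12, 0, 1)   [0·49 + 1·12 = 12]
  49 = 4·12 + 1   → row C = row A − 4·row B = (1, 1, −4)   [check: 1·49 − 4·12 = 1]
  12 = 12·1 + 0   → remainder 0, stop. gcd = 1 (last nonzero row C).
The gcd is 1, so 12 is invertible mod 49. The last nonzero row gives 1·49 − 4·12 = 1, so t = −4. So 12^(−1) ≡ −4 ≡ 45 (mod 49). Verify: 12 · 45 = 540 ≡ 1 (mod 49). ✓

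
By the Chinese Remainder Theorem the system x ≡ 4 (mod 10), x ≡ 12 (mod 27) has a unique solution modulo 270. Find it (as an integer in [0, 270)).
The moduli 10, 27 are pairwise coprime, so by the CRT there is a unique solution mod 10·27 = 270.
Solve by successive substitution. Start with x ≡ 4 (mod 10).
  Combine with x ≡ 12 (mod 27): write x = 4 + 10·t and require 4 + 10·t ≡ 12 (mod 27), i.e. 10·t ≡ 12 − 4 ≡ 8 (mod 27). Since 10^(−1) ≡ 19 (mod 27), t ≡ 19·8 ≡ 17 (mod 27). So x ≡ 4 + 10·17 = 174 (mod 270).
Unique solution in [0, 270): x = 174.

Final answer: x ≡ 174 (mod 270); the representative in [0, 270) is 174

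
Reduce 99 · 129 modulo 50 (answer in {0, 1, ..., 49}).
Reduce the factors first: 99 ≡ 49, 129 ≡ 29 (mod 50), so 99 · 129 ≡ 49 · 29 (mod 50). 49 · 29 = 1421. Dividing by 50: 1421 = 28·50 + 21. So (99 · 129) mod 50 = 21.

Final answer: 21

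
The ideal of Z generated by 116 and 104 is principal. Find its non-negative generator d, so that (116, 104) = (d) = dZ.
In the PID Z, (a, b) is generated by gcd(a, b). Compute gcd(116, 104) with the extended Euclidean algorithm, tracking rows (r, s, t) with s·116 + t·104 = r:
  row A: (116, 1, 0)   [1·116 + 0·104 = 116]
  row B: (104, 0, 1)   [0·116 + 1·104 = 104]
  116 = 1·104 + 12   → row C = row A − 1·row B = (12, 1, −1)   [check: 1·116 − 1·104 = 12]
  104 = 8·12 + 8   → row D = row B − 8·row C = (8, −8, 9)   [check: −8·116 + 9·104 = 8]
  12 = 1·8 + 4   → row E = row C − 1·row D = (4, 9, −10)   [check: 9·116 − 10·104 = 4]
  8 = 2·4 + 0   → remainder 0, stop. gcd = 4 (last nonzero row E).
So gcd(116, 104) = 4, with Bézout identity 9·116 − 10·104 = 4. Containment (⊇): the Bézout identity exhibits 4 as an element of (116, 104), giving (4) ⊆ (116, 104). Containment (⊆): since 4 | 116 and 4 | 104 (116 = 4·29, 104 = 4·26), every Z-linear combination of 116 and 104 is divisible by 4, so (116, 104) ⊆ (4). Therefore (116, 104) = (4), d = 4.

Final answer: (116, 104) = (4); d = 4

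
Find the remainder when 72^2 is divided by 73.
1

Use repeated squaring. Binary(2) = 10. Walk through the bits of the exponent 2 left-to-right: at each bit after the leading one, square the running value, then multiply by 72 if the bit is 1 (always reducing mod 73):
  bit 1 = 1 (leading): start with 72.
  bit 2 = 0: square 72^2 = 5184 ≡ 1 (mod 73).
Final value: 72^2 ≡ 1 (mod 73).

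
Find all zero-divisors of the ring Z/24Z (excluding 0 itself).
nonzero zero-divisors of Z/24Z = {2, 3, 4, 6, 8, 9, 10, 12, 14, 15, 16, 18, 20, 21, 22}

An element a ∈ Z/24Z (with a ≠ 0) is a zero-divisor iff gcd(a, 24) > 1 (because a is a unit precisely when gcd(a, n) = 1, and in Z/nZ every nonzero, non-unit element is a zero-divisor). Scan a = 1, ..., 23 and keep those with gcd(a, 24) > 1:
  gcd(2, 24) = 2, gcd(3, 24) = 3, gcd(4, 24) = 4, gcd(6, 24) = 6, gcd(8, 24) = 8, gcd(9, 24) = 3, gcd(10, 24) = 2, gcd(12, 24) = 12, gcd(14, 24) = 2, gcd(15, 24) = 3, gcd(16, 24) = 8, gcd(18, 24) = 6, gcd(20, 24) = 4, gcd(21, 24) = 3, gcd(22, 24) = 2.
All other a ∈ {1, ..., 23} have gcd(a, 24) = 1 and are units. So the nonzero zero-divisors are exactly the 15 values of a appearing in this scan.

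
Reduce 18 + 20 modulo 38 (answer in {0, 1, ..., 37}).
Both summands are already reduced mod 38. 18 + 20 = 38; 38 = 1·38 + 0, so (18 + 20) mod 38 = 0.

Final answer: 0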